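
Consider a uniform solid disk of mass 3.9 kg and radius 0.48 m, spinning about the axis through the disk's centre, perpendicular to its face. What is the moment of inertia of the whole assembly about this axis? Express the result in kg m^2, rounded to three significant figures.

0.449

I_cm = (1/2)MR² = (1/2)(3.9)(0.48)² = 0.44928 kg m^2; axis through the centre, so I = 0.44928 kg m^2.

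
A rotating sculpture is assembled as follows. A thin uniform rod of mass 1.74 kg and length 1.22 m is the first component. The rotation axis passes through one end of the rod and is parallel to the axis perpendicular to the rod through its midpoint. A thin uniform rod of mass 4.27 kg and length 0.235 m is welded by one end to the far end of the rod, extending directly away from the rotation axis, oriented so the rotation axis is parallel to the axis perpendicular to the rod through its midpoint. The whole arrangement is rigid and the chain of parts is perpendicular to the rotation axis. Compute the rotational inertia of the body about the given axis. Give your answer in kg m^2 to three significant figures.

8.52

Thin rod: I_cm = (1/12)ML² = (1/12)(1.74)(1.22)² = 0.21582 kg m^2; centre at d = 0.61 m, so the parallel axis theorem gives I = 0.21582 + (1.74)(0.61)² = 0.86327 kg m^2.
Thin rod: I_cm = (1/12)ML² = (1/12)(4.27)(0.235)² = 0.019651 kg m^2; centre at d = 0.61 + 0.61 + 0.1175 = 1.3375 m, so the parallel axis theorem gives I = 0.019651 + (4.27)(1.3375)² = 7.6583 kg m^2.
Total I = 0.86327 + 7.6583 = 8.5216 kg m^2.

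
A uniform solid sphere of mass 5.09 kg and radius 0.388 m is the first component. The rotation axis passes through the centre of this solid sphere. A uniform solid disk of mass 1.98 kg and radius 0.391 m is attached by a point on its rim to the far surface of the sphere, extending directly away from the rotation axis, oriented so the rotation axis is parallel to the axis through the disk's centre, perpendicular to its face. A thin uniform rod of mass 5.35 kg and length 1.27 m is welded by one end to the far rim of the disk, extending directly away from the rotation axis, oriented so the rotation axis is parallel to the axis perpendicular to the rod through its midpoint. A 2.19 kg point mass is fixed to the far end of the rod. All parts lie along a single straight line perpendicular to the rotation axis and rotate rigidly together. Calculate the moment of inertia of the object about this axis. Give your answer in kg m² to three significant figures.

Solid sphere: I_cm = (2/5)MR² = (2/5)(5.09)(0.388)² = 0.30651 kg m²; axis through the centre, so I = 0.30651 kg m².
Solid disk: I_cm = (1/2)MR² = (1/2)(1.98)(0.391)² = 0.15135 kg m²; centre at d = 0.388 + 0.391 = 0.779 m, so I = I_cm + Md² gives I = 0.15135 + (1.98)(0.779)² = 1.3529 kg m².
Thin rod: I_cm = (1/12)ML² = (1/12)(5.35)(1.27)² = 0.71908 kg m²; centre at d = 0.388 + 0.391 + 0.391 + 0.635 = 1.805 m, so I = I_cm + Md² gives I = 0.71908 + (5.35)(1.805)² = 18.15 kg m².
Point mass: I_cm = 0; centre at d = 0.388 + 0.391 + 0.391 + 0.635 + 0.635 = 2.44 m, so I = I_cm + Md² gives I = 0 + (2.19)(2.44)² = 13.038 kg m².
Total I = 0.30651 + 1.3529 + 18.15 + 13.038 = 32.847 kg m².

32.8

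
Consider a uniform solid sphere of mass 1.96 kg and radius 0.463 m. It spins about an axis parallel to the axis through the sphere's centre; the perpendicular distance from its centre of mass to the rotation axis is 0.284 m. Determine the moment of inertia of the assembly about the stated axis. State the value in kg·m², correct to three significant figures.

0.326

I_cm = (2/5)MR² = (2/5)(1.96)(0.463)² = 0.16807 kg·m²; centre at d = 0.284 m, so the parallel axis theorem gives I = 0.16807 + (1.96)(0.284)² = 0.32615 kg·m².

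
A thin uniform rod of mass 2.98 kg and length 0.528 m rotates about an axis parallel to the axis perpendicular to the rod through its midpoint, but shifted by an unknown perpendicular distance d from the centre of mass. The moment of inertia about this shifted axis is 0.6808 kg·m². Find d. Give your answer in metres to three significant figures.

0.453

About the centre-of-mass axis, I_cm = (1/12)ML² = (1/12)(2.98)(0.528)² = 0.069231 kg·m².
Parallel axis theorem: I = I_cm + Md², so Md² = 0.6808 − 0.069231 = 0.61157 kg·m².
d = √(0.61157 / 2.98) = 0.45302 m.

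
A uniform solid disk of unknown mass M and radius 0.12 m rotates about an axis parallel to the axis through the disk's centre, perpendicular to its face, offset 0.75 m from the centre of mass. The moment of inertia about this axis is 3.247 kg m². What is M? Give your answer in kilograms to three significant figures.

5.70

I = I_cm + Md² = (1/2)MR² + Md² = M·[0.5·(0.12)² + (0.75)²] = M·0.5697.
So M = 3.247 / 0.5697 = 5.6995 kg.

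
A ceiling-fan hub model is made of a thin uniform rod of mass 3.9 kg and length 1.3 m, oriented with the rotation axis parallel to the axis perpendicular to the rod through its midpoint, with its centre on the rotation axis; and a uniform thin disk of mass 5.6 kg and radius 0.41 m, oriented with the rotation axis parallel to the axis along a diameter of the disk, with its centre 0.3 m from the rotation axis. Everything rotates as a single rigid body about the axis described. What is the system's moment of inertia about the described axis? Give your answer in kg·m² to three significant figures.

Thin rod: I_cm = (1/12)ML² = (1/12)(3.9)(1.3)² = 0.54925 kg·m²; axis through the centre, so I = 0.54925 kg·m².
Thin disk: I_cm = (1/4)MR² = (1/4)(5.6)(0.41)² = 0.23534 kg·m²; centre at d = 0.3 m, so I = I_cm + Md² gives I = 0.23534 + (5.6)(0.3)² = 0.73934 kg·m².
Total I = 0.54925 + 0.73934 = 1.2886 kg·m².

1.29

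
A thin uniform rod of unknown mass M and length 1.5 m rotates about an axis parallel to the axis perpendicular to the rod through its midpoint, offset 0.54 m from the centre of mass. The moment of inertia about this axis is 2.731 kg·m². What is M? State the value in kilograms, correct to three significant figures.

5.70

I = I_cm + Md² = (1/12)ML² + Md² = M·[0.0833333·(1.5)² + (0.54)²] = M·0.4791.
So M = 2.731 / 0.4791 = 5.7003 kg.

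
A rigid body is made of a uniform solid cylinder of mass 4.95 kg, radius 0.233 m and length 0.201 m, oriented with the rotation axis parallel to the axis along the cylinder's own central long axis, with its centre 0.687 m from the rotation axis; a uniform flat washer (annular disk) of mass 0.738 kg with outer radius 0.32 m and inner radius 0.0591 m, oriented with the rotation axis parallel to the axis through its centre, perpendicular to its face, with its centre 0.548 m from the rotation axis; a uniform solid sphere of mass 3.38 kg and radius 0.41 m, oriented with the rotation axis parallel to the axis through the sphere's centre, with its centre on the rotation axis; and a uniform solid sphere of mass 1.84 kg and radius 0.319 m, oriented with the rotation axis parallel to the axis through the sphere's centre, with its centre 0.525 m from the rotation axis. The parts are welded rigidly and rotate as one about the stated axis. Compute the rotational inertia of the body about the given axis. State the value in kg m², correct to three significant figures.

Solid cylinder: I_cm = (1/2)MR² = (1/2)(4.95)(0.233)² = 0.13437 kg m²; centre at d = 0.687 m, so I = I_cm + Md² gives I = 0.13437 + (4.95)(0.687)² = 2.4706 kg m².
Annular disk: I_cm = (1/2)M(R²+r²) = (1/2)(0.738)[(0.32)² + (0.0591)²] = 0.039074 kg m²; centre at d = 0.548 m, so I = I_cm + Md² gives I = 0.039074 + (0.738)(0.548)² = 0.2607 kg m².
Solid sphere: I_cm = (2/5)MR² = (2/5)(3.38)(0.41)² = 0.22727 kg m²; axis through the centre, so I = 0.22727 kg m².
Solid sphere: I_cm = (2/5)MR² = (2/5)(1.84)(0.319)² = 0.074896 kg m²; centre at d = 0.525 m, so I = I_cm + Md² gives I = 0.074896 + (1.84)(0.525)² = 0.58205 kg m².
Total I = 2.4706 + 0.2607 + 0.22727 + 0.58205 = 3.5406 kg m².

3.54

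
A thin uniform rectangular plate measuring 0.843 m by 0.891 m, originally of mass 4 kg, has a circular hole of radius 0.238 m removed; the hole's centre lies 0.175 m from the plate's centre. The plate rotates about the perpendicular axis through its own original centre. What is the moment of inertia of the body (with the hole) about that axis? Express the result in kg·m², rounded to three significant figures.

Unpierced body about its centre: I₀ = (1/12)M(a²+b²) = (1/12)(4)[(0.843)² + (0.891)²] = 0.50151 kg·m².
The removed disk has mass m = M·πr²/(ab) = (4)·π(0.238)²/(0.843·0.891) = 0.94767 kg (same uniform areal density).
Its moment of inertia about the rotation axis (parallel-axis theorem): I_hole = (1/2)mr² + md² = (1/2)(0.94767)(0.238)² + (0.94767)(0.175)² = 0.055862 kg·m².
Treating the hole as negative mass, I = I₀ − I_hole = 0.50151 − 0.055862 = 0.44565 kg·m².

0.446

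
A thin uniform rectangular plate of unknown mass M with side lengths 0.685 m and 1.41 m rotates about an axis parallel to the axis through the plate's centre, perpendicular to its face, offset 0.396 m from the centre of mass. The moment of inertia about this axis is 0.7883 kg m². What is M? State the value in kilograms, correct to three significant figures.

2.18

I = I_cm + Md² = (1/12)M(a²+b²) + Md² = M·[0.0833333·[(0.685)² + (1.41)²] + (0.396)²] = M·0.36159.
So M = 0.7883 / 0.36159 = 2.1801 kg.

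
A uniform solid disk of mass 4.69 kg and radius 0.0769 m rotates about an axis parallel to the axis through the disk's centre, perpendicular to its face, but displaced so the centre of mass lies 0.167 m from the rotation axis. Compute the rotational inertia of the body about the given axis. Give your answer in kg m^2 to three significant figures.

I_cm = (1/2)MR² = (1/2)(4.69)(0.0769)² = 0.013867 kg m^2; centre at d = 0.167 m, so the parallel axis theorem gives I = 0.013867 + (4.69)(0.167)² = 0.14467 kg m^2.

0.145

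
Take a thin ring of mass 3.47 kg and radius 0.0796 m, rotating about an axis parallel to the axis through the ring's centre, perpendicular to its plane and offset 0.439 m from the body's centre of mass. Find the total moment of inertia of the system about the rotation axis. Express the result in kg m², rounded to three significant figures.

0.691

I_cm = MR² = (3.47)(0.0796)² = 0.021986 kg m²; centre at d = 0.439 m, so the parallel axis theorem gives I = 0.021986 + (3.47)(0.439)² = 0.69073 kg m².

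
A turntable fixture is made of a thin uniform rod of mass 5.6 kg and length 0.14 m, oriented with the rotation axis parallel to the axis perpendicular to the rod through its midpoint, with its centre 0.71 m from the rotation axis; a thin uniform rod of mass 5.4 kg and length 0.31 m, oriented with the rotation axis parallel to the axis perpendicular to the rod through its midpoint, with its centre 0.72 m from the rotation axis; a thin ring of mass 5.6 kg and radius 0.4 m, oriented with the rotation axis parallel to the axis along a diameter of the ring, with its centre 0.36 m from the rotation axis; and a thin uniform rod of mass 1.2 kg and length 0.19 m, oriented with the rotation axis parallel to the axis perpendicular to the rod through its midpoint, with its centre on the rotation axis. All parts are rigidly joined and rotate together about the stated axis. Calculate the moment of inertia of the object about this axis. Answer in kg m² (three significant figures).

6.85

Thin rod: I_cm = (1/12)ML² = (1/12)(5.6)(0.14)² = 0.0091467 kg m²; centre at d = 0.71 m, so the parallel axis theorem gives I = 0.0091467 + (5.6)(0.71)² = 2.8321 kg m².
Thin rod: I_cm = (1/12)ML² = (1/12)(5.4)(0.31)² = 0.043245 kg m²; centre at d = 0.72 m, so the parallel axis theorem gives I = 0.043245 + (5.4)(0.72)² = 2.8426 kg m².
Thin ring: I_cm = (1/2)MR² = (1/2)(5.6)(0.4)² = 0.448 kg m²; centre at d = 0.36 m, so the parallel axis theorem gives I = 0.448 + (5.6)(0.36)² = 1.1738 kg m².
Thin rod: I_cm = (1/12)ML² = (1/12)(1.2)(0.19)² = 0.00361 kg m²; axis through the centre, so I = 0.00361 kg m².
Total I = 2.8321 + 2.8426 + 1.1738 + 0.00361 = 6.8521 kg m².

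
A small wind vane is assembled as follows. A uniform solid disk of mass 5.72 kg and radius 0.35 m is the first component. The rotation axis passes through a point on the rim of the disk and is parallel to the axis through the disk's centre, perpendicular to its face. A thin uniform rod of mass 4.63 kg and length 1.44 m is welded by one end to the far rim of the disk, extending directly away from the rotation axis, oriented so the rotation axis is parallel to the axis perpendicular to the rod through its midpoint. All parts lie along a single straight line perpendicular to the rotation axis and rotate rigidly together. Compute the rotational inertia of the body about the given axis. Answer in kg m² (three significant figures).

11.2

Solid disk: I_cm = (1/2)MR² = (1/2)(5.72)(0.35)² = 0.35035 kg m²; centre at d = 0.35 m, so I = I_cm + Md² gives I = 0.35035 + (5.72)(0.35)² = 1.051 kg m².
Thin rod: I_cm = (1/12)ML² = (1/12)(4.63)(1.44)² = 0.80006 kg m²; centre at d = 0.35 + 0.35 + 0.72 = 1.42 m, so I = I_cm + Md² gives I = 0.80006 + (4.63)(1.42)² = 10.136 kg m².
Total I = 1.051 + 10.136 = 11.187 kg m².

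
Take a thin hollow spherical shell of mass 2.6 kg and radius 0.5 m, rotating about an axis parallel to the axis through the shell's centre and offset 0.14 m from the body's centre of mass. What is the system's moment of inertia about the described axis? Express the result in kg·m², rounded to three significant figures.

0.484

I_cm = (2/3)MR² = (2/3)(2.6)(0.5)² = 0.43333 kg·m²; centre at d = 0.14 m, so the parallel axis theorem gives I = 0.43333 + (2.6)(0.14)² = 0.48429 kg·m².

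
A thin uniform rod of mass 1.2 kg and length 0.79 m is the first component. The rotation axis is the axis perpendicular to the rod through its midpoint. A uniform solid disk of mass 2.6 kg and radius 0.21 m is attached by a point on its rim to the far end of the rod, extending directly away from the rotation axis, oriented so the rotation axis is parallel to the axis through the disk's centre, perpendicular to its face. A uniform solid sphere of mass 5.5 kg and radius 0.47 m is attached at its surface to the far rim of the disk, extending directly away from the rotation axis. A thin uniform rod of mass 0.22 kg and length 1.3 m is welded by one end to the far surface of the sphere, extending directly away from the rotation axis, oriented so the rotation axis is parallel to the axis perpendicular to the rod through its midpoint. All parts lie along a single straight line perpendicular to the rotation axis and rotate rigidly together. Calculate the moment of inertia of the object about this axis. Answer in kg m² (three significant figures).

Thin rod: I_cm = (1/12)ML² = (1/12)(1.2)(0.79)² = 0.06241 kg m²; axis through the centre, so I = 0.06241 kg m².
Solid disk: I_cm = (1/2)MR² = (1/2)(2.6)(0.21)² = 0.05733 kg m²; centre at d = 0.395 + 0.21 = 0.605 m, so the parallel axis theorem gives I = 0.05733 + (2.6)(0.605)² = 1.009 kg m².
Solid sphere: I_cm = (2/5)MR² = (2/5)(5.5)(0.47)² = 0.48598 kg m²; centre at d = 0.395 + 0.21 + 0.21 + 0.47 = 1.285 m, so the parallel axis theorem gives I = 0.48598 + (5.5)(1.285)² = 9.5677 kg m².
Thin rod: I_cm = (1/12)ML² = (1/12)(0.22)(1.3)² = 0.030983 kg m²; centre at d = 0.395 + 0.21 + 0.21 + 0.47 + 0.47 + 0.65 = 2.405 m, so the parallel axis theorem gives I = 0.030983 + (0.22)(2.405)² = 1.3035 kg m².
Total I = 0.06241 + 1.009 + 9.5677 + 1.3035 = 11.943 kg m².

11.9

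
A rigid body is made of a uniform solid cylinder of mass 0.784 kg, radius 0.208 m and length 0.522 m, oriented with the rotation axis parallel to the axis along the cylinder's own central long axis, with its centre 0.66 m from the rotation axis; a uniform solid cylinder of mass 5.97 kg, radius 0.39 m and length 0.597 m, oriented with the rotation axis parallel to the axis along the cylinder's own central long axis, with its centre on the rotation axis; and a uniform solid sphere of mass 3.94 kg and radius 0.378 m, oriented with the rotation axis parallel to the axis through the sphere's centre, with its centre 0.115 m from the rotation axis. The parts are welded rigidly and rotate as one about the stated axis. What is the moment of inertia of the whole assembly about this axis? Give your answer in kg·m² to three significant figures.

Solid cylinder: I_cm = (1/2)MR² = (1/2)(0.784)(0.208)² = 0.016959 kg·m²; centre at d = 0.66 m, so I = I_cm + Md² gives I = 0.016959 + (0.784)(0.66)² = 0.35847 kg·m².
Solid cylinder: I_cm = (1/2)MR² = (1/2)(5.97)(0.39)² = 0.45402 kg·m²; axis through the centre, so I = 0.45402 kg·m².
Solid sphere: I_cm = (2/5)MR² = (2/5)(3.94)(0.378)² = 0.22519 kg·m²; centre at d = 0.115 m, so I = I_cm + Md² gives I = 0.22519 + (3.94)(0.115)² = 0.27729 kg·m².
Total I = 0.35847 + 0.45402 + 0.27729 = 1.0898 kg·m².

1.09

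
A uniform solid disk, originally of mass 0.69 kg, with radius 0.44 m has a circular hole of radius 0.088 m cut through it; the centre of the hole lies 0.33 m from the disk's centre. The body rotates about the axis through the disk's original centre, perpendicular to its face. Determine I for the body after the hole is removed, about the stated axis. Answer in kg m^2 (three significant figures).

Unpierced body about its centre: I₀ = (1/2)MR² = (1/2)(0.69)(0.44)² = 0.066792 kg m^2.
The removed disk has mass m = M·(r/R)² = (0.69)(0.088/0.44)² = 0.0276 kg (same uniform areal density).
Its moment of inertia about the rotation axis (parallel-axis theorem): I_hole = (1/2)mr² + md² = (1/2)(0.0276)(0.088)² + (0.0276)(0.33)² = 0.0031125 kg m^2.
Treating the hole as negative mass, I = I₀ − I_hole = 0.066792 − 0.0031125 = 0.063679 kg m^2.

0.0637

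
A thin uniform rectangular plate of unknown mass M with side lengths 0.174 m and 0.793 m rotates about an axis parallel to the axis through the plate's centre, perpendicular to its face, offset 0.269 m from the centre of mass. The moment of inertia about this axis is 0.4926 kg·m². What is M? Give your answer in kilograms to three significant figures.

3.87

I = I_cm + Md² = (1/12)M(a²+b²) + Md² = M·[0.0833333·[(0.174)² + (0.793)²] + (0.269)²] = M·0.12729.
So M = 0.4926 / 0.12729 = 3.87 kg.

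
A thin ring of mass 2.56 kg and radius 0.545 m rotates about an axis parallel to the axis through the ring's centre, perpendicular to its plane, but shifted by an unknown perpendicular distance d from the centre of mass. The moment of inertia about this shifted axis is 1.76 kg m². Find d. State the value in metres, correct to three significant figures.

About the centre-of-mass axis, I_cm = MR² = (2.56)(0.545)² = 0.76038 kg m².
Parallel axis theorem: I = I_cm + Md², so Md² = 1.76 − 0.76038 = 0.99962 kg m².
d = √(0.99962 / 2.56) = 0.62488 m.

0.625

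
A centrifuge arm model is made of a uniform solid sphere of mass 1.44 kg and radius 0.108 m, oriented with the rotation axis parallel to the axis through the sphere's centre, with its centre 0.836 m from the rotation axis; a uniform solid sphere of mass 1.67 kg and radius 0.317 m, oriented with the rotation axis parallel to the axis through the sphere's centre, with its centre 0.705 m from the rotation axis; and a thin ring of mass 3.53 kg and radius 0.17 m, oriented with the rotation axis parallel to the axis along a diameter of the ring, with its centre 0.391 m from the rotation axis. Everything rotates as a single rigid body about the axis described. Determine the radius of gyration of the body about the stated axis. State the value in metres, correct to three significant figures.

0.614

Solid sphere: I_cm = (2/5)MR² = (2/5)(1.44)(0.108)² = 0.0067185 kg·m²; centre at d = 0.836 m, so I = I_cm + Md² gives I = 0.0067185 + (1.44)(0.836)² = 1.0131 kg·m².
Solid sphere: I_cm = (2/5)MR² = (2/5)(1.67)(0.317)² = 0.067127 kg·m²; centre at d = 0.705 m, so I = I_cm + Md² gives I = 0.067127 + (1.67)(0.705)² = 0.89716 kg·m².
Thin ring: I_cm = (1/2)MR² = (1/2)(3.53)(0.17)² = 0.051009 kg·m²; centre at d = 0.391 m, so I = I_cm + Md² gives I = 0.051009 + (3.53)(0.391)² = 0.59068 kg·m².
Total I = 2.501 kg·m²; total mass M = 6.64 kg.
k = √(I/M) = √(2.501/6.64) = 0.61372 m.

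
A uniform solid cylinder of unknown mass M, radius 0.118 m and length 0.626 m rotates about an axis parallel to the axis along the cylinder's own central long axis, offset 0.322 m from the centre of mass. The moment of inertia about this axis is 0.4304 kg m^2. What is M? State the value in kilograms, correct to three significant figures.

I = I_cm + Md² = (1/2)MR² + Md² = M·[0.5·(0.118)² + (0.322)²] = M·0.11065.
So M = 0.4304 / 0.11065 = 3.8899 kg.

3.89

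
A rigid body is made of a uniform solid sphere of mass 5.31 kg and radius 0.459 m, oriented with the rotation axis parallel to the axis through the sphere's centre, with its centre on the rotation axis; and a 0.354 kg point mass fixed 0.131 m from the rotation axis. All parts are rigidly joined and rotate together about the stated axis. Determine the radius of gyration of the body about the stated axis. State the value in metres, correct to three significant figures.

0.283

Solid sphere: I_cm = (2/5)MR² = (2/5)(5.31)(0.459)² = 0.44749 kg·m²; axis through the centre, so I = 0.44749 kg·m².
Point mass: I_cm = 0; centre at d = 0.131 m, so the parallel axis theorem gives I = 0 + (0.354)(0.131)² = 0.006075 kg·m².
Total I = 0.45356 kg·m²; total mass M = 5.664 kg.
k = √(I/M) = √(0.45356/5.664) = 0.28298 m.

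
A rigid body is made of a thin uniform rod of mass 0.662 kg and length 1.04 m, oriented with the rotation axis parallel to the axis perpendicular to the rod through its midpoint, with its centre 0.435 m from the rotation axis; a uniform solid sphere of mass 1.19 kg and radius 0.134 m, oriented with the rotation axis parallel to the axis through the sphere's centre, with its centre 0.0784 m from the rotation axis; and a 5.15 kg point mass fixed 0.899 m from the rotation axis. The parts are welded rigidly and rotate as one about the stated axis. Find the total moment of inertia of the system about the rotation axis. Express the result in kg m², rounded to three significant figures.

Thin rod: I_cm = (1/12)ML² = (1/12)(0.662)(1.04)² = 0.059668 kg m²; centre at d = 0.435 m, so the parallel axis theorem gives I = 0.059668 + (0.662)(0.435)² = 0.18494 kg m².
Solid sphere: I_cm = (2/5)MR² = (2/5)(1.19)(0.134)² = 0.0085471 kg m²; centre at d = 0.0784 m, so the parallel axis theorem gives I = 0.0085471 + (1.19)(0.0784)² = 0.015861 kg m².
Point mass: I_cm = 0; centre at d = 0.899 m, so the parallel axis theorem gives I = 0 + (5.15)(0.899)² = 4.1622 kg m².
Total I = 0.18494 + 0.015861 + 4.1622 = 4.363 kg m².

4.36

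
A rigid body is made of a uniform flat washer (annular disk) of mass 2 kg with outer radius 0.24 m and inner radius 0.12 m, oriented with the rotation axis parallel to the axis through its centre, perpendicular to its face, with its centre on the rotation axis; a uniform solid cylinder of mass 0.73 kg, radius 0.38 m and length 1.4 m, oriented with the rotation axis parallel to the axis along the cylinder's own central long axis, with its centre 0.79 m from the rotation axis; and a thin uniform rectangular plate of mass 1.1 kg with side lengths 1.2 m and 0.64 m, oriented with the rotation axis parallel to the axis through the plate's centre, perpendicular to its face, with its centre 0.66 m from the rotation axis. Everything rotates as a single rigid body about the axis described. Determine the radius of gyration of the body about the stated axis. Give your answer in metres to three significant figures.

0.566

Annular disk: I_cm = (1/2)M(R²+r²) = (1/2)(2)[(0.24)² + (0.12)²] = 0.072 kg m²; axis through the centre, so I = 0.072 kg m².
Solid cylinder: I_cm = (1/2)MR² = (1/2)(0.73)(0.38)² = 0.052706 kg m²; centre at d = 0.79 m, so I = I_cm + Md² gives I = 0.052706 + (0.73)(0.79)² = 0.5083 kg m².
Rectangular plate: I_cm = (1/12)M(a²+b²) = (1/12)(1.1)[(1.2)² + (0.64)²] = 0.16955 kg m²; centre at d = 0.66 m, so I = I_cm + Md² gives I = 0.16955 + (1.1)(0.66)² = 0.64871 kg m².
Total I = 1.229 kg m²; total mass M = 3.83 kg.
k = √(I/M) = √(1.229/3.83) = 0.56647 m.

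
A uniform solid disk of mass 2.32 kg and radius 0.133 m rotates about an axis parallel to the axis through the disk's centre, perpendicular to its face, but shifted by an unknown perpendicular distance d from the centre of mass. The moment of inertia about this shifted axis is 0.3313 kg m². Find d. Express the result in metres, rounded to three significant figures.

About the centre-of-mass axis, I_cm = (1/2)MR² = (1/2)(2.32)(0.133)² = 0.020519 kg m².
Parallel axis theorem: I = I_cm + Md², so Md² = 0.3313 − 0.020519 = 0.31078 kg m².
d = √(0.31078 / 2.32) = 0.366 m.

0.366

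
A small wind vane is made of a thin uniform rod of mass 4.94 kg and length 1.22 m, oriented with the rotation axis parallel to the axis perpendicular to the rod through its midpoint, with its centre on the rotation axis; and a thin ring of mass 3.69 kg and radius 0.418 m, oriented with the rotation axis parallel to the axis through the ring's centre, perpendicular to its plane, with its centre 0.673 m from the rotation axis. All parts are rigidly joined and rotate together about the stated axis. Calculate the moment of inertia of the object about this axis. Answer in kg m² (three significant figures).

2.93

Thin rod: I_cm = (1/12)ML² = (1/12)(4.94)(1.22)² = 0.61272 kg m²; axis through the centre, so I = 0.61272 kg m².
Thin ring: I_cm = MR² = (3.69)(0.418)² = 0.64473 kg m²; centre at d = 0.673 m, so the parallel axis theorem gives I = 0.64473 + (3.69)(0.673)² = 2.316 kg m².
Total I = 0.61272 + 2.316 = 2.9288 kg m².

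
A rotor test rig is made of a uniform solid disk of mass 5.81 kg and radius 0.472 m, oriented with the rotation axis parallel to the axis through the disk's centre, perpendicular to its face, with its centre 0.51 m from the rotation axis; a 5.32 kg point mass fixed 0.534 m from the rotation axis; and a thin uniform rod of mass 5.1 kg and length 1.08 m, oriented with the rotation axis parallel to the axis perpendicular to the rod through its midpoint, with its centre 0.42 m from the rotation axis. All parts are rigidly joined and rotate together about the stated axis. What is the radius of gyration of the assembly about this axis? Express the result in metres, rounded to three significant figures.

0.559

Solid disk: I_cm = (1/2)MR² = (1/2)(5.81)(0.472)² = 0.64719 kg m^2; centre at d = 0.51 m, so I = I_cm + Md² gives I = 0.64719 + (5.81)(0.51)² = 2.1584 kg m^2.
Point mass: I_cm = 0; centre at d = 0.534 m, so I = I_cm + Md² gives I = 0 + (5.32)(0.534)² = 1.517 kg m^2.
Thin rod: I_cm = (1/12)ML² = (1/12)(5.1)(1.08)² = 0.49572 kg m^2; centre at d = 0.42 m, so I = I_cm + Md² gives I = 0.49572 + (5.1)(0.42)² = 1.3954 kg m^2.
Total I = 5.0708 kg m^2; total mass M = 16.23 kg.
k = √(I/M) = √(5.0708/16.23) = 0.55896 m.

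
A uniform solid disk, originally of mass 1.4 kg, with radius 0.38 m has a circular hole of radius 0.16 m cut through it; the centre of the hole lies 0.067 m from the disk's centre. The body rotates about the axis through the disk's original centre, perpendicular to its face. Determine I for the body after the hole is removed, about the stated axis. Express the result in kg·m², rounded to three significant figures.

Unpierced body about its centre: I₀ = (1/2)MR² = (1/2)(1.4)(0.38)² = 0.10108 kg·m².
The removed disk has mass m = M·(r/R)² = (1.4)(0.16/0.38)² = 0.2482 kg (same uniform areal density).
Its moment of inertia about the rotation axis (parallel-axis theorem): I_hole = (1/2)mr² + md² = (1/2)(0.2482)(0.16)² + (0.2482)(0.067)² = 0.0042911 kg·m².
Treating the hole as negative mass, I = I₀ − I_hole = 0.10108 − 0.0042911 = 0.096789 kg·m².

0.0968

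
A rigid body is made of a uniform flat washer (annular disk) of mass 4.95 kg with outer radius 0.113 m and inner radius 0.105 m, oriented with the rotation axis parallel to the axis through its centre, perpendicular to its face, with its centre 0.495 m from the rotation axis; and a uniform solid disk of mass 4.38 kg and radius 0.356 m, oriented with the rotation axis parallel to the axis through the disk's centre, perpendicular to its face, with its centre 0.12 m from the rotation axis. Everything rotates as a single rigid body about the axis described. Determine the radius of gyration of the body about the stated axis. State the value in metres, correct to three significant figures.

Annular disk: I_cm = (1/2)M(R²+r²) = (1/2)(4.95)[(0.113)² + (0.105)²] = 0.05889 kg m²; centre at d = 0.495 m, so I = I_cm + Md² gives I = 0.05889 + (4.95)(0.495)² = 1.2718 kg m².
Solid disk: I_cm = (1/2)MR² = (1/2)(4.38)(0.356)² = 0.27755 kg m²; centre at d = 0.12 m, so I = I_cm + Md² gives I = 0.27755 + (4.38)(0.12)² = 0.34062 kg m².
Total I = 1.6124 kg m²; total mass M = 9.33 kg.
k = √(I/M) = √(1.6124/9.33) = 0.41571 m.

0.416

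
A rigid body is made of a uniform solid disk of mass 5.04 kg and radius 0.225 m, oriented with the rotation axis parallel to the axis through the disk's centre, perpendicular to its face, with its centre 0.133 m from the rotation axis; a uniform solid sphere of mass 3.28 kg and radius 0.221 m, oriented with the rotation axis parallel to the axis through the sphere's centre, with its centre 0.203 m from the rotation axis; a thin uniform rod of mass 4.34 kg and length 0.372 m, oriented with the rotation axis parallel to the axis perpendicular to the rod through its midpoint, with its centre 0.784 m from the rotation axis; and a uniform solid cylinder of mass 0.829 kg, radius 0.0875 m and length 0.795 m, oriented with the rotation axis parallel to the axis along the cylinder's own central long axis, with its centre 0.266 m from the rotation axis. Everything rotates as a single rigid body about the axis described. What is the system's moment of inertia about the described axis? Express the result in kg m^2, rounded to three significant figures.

Solid disk: I_cm = (1/2)MR² = (1/2)(5.04)(0.225)² = 0.12758 kg m^2; centre at d = 0.133 m, so I = I_cm + Md² gives I = 0.12758 + (5.04)(0.133)² = 0.21673 kg m^2.
Solid sphere: I_cm = (2/5)MR² = (2/5)(3.28)(0.221)² = 0.064079 kg m^2; centre at d = 0.203 m, so I = I_cm + Md² gives I = 0.064079 + (3.28)(0.203)² = 0.19924 kg m^2.
Thin rod: I_cm = (1/12)ML² = (1/12)(4.34)(0.372)² = 0.050049 kg m^2; centre at d = 0.784 m, so I = I_cm + Md² gives I = 0.050049 + (4.34)(0.784)² = 2.7177 kg m^2.
Solid cylinder: I_cm = (1/2)MR² = (1/2)(0.829)(0.0875)² = 0.0031735 kg m^2; centre at d = 0.266 m, so I = I_cm + Md² gives I = 0.0031735 + (0.829)(0.266)² = 0.06183 kg m^2.
Total I = 0.21673 + 0.19924 + 2.7177 + 0.06183 = 3.1955 kg m^2.

3.20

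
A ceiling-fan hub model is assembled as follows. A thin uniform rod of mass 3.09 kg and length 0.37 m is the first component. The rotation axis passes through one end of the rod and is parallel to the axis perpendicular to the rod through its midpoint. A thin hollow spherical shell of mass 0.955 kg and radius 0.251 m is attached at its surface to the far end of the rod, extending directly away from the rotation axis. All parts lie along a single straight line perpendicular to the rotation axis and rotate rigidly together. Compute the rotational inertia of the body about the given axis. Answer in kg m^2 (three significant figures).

Thin rod: I_cm = (1/12)ML² = (1/12)(3.09)(0.37)² = 0.035252 kg m^2; centre at d = 0.185 m, so I = I_cm + Md² gives I = 0.035252 + (3.09)(0.185)² = 0.14101 kg m^2.
Spherical shell: I_cm = (2/3)MR² = (2/3)(0.955)(0.251)² = 0.040111 kg m^2; centre at d = 0.185 + 0.185 + 0.251 = 0.621 m, so I = I_cm + Md² gives I = 0.040111 + (0.955)(0.621)² = 0.4084 kg m^2.
Total I = 0.14101 + 0.4084 = 0.5494 kg m^2.

0.549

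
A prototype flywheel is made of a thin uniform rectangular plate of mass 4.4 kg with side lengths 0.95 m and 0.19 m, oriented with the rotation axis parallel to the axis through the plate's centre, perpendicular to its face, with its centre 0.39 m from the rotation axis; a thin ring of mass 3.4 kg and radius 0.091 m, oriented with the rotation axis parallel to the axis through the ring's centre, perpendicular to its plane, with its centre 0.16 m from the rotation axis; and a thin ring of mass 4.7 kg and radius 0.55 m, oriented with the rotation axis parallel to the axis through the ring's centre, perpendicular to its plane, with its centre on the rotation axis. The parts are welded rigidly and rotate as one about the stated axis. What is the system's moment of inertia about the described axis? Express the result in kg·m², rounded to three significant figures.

2.55

Rectangular plate: I_cm = (1/12)M(a²+b²) = (1/12)(4.4)[(0.95)² + (0.19)²] = 0.34415 kg·m²; centre at d = 0.39 m, so I = I_cm + Md² gives I = 0.34415 + (4.4)(0.39)² = 1.0134 kg·m².
Thin ring: I_cm = MR² = (3.4)(0.091)² = 0.028155 kg·m²; centre at d = 0.16 m, so I = I_cm + Md² gives I = 0.028155 + (3.4)(0.16)² = 0.1152 kg·m².
Thin ring: I_cm = MR² = (4.7)(0.55)² = 1.4218 kg·m²; axis through the centre, so I = 1.4218 kg·m².
Total I = 1.0134 + 0.1152 + 1.4218 = 2.5503 kg·m².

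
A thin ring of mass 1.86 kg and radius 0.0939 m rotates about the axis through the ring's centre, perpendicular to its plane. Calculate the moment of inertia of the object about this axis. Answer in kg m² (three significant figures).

0.0164

I_cm = MR² = (1.86)(0.0939)² = 0.0164 kg m²; axis through the centre, so I = 0.0164 kg m².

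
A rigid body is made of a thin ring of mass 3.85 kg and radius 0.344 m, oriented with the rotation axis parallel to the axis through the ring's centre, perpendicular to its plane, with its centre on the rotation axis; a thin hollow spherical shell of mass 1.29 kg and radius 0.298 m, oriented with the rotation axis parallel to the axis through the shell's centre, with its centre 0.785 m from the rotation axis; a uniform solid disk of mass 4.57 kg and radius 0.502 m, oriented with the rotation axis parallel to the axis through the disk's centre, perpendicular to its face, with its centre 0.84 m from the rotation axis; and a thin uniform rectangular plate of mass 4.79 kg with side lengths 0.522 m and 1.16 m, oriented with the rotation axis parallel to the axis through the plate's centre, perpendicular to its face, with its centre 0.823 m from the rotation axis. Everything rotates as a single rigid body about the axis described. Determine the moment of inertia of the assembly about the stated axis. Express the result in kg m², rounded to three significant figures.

9.02

Thin ring: I_cm = MR² = (3.85)(0.344)² = 0.45559 kg m²; axis through the centre, so I = 0.45559 kg m².
Spherical shell: I_cm = (2/3)MR² = (2/3)(1.29)(0.298)² = 0.076371 kg m²; centre at d = 0.785 m, so I = I_cm + Md² gives I = 0.076371 + (1.29)(0.785)² = 0.8713 kg m².
Solid disk: I_cm = (1/2)MR² = (1/2)(4.57)(0.502)² = 0.57583 kg m²; centre at d = 0.84 m, so I = I_cm + Md² gives I = 0.57583 + (4.57)(0.84)² = 3.8004 kg m².
Rectangular plate: I_cm = (1/12)M(a²+b²) = (1/12)(4.79)[(0.522)² + (1.16)²] = 0.64589 kg m²; centre at d = 0.823 m, so I = I_cm + Md² gives I = 0.64589 + (4.79)(0.823)² = 3.8903 kg m².
Total I = 0.45559 + 0.8713 + 3.8004 + 3.8903 = 9.0176 kg m².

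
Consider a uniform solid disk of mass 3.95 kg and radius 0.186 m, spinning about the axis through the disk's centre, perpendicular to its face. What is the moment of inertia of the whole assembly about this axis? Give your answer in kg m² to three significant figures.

0.0683

I_cm = (1/2)MR² = (1/2)(3.95)(0.186)² = 0.068327 kg m²; axis through the centre, so I = 0.068327 kg m².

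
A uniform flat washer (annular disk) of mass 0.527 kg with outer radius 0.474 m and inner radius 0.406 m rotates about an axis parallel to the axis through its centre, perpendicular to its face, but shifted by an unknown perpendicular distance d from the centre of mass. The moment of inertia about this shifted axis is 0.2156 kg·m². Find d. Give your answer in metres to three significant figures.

0.463

About the centre-of-mass axis, I_cm = (1/2)M(R²+r²) = (1/2)(0.527)[(0.474)² + (0.406)²] = 0.10264 kg·m².
Parallel axis theorem: I = I_cm + Md², so Md² = 0.2156 − 0.10264 = 0.11296 kg·m².
d = √(0.11296 / 0.527) = 0.46298 m.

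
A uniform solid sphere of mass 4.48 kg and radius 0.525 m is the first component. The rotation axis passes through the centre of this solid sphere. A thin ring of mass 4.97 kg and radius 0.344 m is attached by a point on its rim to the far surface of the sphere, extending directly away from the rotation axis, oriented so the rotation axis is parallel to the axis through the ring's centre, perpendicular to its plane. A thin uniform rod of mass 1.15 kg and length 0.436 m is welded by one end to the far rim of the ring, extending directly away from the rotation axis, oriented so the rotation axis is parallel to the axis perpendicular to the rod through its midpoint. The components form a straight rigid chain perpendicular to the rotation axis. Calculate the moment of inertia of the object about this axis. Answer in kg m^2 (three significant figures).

7.21

Solid sphere: I_cm = (2/5)MR² = (2/5)(4.48)(0.525)² = 0.49392 kg m^2; axis through the centre, so I = 0.49392 kg m^2.
Thin ring: I_cm = MR² = (4.97)(0.344)² = 0.58813 kg m^2; centre at d = 0.525 + 0.344 = 0.869 m, so the parallel axis theorem gives I = 0.58813 + (4.97)(0.869)² = 4.3413 kg m^2.
Thin rod: I_cm = (1/12)ML² = (1/12)(1.15)(0.436)² = 0.018218 kg m^2; centre at d = 0.525 + 0.344 + 0.344 + 0.218 = 1.431 m, so the parallel axis theorem gives I = 0.018218 + (1.15)(1.431)² = 2.3731 kg m^2.
Total I = 0.49392 + 4.3413 + 2.3731 = 7.2083 kg m^2.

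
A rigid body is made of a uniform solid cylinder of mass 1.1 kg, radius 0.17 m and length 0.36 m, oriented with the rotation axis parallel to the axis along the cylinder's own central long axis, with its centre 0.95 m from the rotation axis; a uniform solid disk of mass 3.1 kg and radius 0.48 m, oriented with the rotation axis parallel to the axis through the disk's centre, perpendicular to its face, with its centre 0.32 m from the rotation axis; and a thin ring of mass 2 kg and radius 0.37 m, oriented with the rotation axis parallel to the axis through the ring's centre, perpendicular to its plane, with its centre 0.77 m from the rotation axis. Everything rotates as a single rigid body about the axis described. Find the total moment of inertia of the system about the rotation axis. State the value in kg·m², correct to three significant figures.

Solid cylinder: I_cm = (1/2)MR² = (1/2)(1.1)(0.17)² = 0.015895 kg·m²; centre at d = 0.95 m, so I = I_cm + Md² gives I = 0.015895 + (1.1)(0.95)² = 1.0086 kg·m².
Solid disk: I_cm = (1/2)MR² = (1/2)(3.1)(0.48)² = 0.35712 kg·m²; centre at d = 0.32 m, so I = I_cm + Md² gives I = 0.35712 + (3.1)(0.32)² = 0.67456 kg·m².
Thin ring: I_cm = MR² = (2)(0.37)² = 0.2738 kg·m²; centre at d = 0.77 m, so I = I_cm + Md² gives I = 0.2738 + (2)(0.77)² = 1.4596 kg·m².
Total I = 1.0086 + 0.67456 + 1.4596 = 3.1428 kg·m².

3.14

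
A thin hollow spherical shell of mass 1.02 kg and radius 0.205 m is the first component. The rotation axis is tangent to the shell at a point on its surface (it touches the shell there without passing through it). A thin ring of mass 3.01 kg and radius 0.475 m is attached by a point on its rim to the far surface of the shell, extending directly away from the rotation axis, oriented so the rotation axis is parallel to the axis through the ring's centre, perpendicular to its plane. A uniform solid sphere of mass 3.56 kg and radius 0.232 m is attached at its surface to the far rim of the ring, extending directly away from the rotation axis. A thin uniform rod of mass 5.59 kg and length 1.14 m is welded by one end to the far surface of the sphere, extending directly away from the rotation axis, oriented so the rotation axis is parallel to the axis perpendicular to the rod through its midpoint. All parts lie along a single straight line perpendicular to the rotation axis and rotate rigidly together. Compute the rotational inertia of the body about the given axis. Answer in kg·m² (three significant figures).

44.9

Spherical shell: I_cm = (2/3)MR² = (2/3)(1.02)(0.205)² = 0.028577 kg·m²; centre at d = 0.205 m, so the parallel axis theorem gives I = 0.028577 + (1.02)(0.205)² = 0.071442 kg·m².
Thin ring: I_cm = MR² = (3.01)(0.475)² = 0.67913 kg·m²; centre at d = 0.205 + 0.205 + 0.475 = 0.885 m, so the parallel axis theorem gives I = 0.67913 + (3.01)(0.885)² = 3.0366 kg·m².
Solid sphere: I_cm = (2/5)MR² = (2/5)(3.56)(0.232)² = 0.076645 kg·m²; centre at d = 0.205 + 0.205 + 0.475 + 0.475 + 0.232 = 1.592 m, so the parallel axis theorem gives I = 0.076645 + (3.56)(1.592)² = 9.0993 kg·m².
Thin rod: I_cm = (1/12)ML² = (1/12)(5.59)(1.14)² = 0.6054 kg·m²; centre at d = 0.205 + 0.205 + 0.475 + 0.475 + 0.232 + 0.232 + 0.57 = 2.394 m, so the parallel axis theorem gives I = 0.6054 + (5.59)(2.394)² = 32.643 kg·m².
Total I = 0.071442 + 3.0366 + 9.0993 + 32.643 = 44.85 kg·m².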